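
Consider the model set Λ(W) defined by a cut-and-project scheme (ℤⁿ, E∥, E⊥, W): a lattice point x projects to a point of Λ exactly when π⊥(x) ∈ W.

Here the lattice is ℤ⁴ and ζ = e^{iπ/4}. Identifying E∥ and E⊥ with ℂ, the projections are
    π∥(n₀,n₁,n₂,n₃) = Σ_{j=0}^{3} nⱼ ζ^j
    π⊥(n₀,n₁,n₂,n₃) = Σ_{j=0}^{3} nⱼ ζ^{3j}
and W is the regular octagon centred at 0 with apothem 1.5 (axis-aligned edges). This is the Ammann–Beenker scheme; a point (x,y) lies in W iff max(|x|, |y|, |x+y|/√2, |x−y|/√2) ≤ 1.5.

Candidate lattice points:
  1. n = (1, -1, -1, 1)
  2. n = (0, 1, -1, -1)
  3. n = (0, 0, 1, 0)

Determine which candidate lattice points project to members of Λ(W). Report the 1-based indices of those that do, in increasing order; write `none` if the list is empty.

π⊥(n) = n₀ + n₁ζ³ + n₂ζ⁶ + n₃ζ⁹ where ζ = e^{iπ/4}.
candidate 1: n = (1, -1, -1, 1) → π⊥ ≈ (+2.41421, +1.00000); max(|x|,|y|,|x±y|/√2) = 2.41421 > 1.5 ⇒ ∉ W
candidate 2: n = (0, 1, -1, -1) → π⊥ ≈ (-1.41421, +1.00000); max(|x|,|y|,|x±y|/√2) = 1.70711 > 1.5 ⇒ ∉ W
candidate 3: n = (0, 0, 1, 0) → π⊥ ≈ (+0.00000, -1.00000); max(|x|,|y|,|x±y|/√2) = 1.00000 ≤ 1.5 ⇒ ∈ W

3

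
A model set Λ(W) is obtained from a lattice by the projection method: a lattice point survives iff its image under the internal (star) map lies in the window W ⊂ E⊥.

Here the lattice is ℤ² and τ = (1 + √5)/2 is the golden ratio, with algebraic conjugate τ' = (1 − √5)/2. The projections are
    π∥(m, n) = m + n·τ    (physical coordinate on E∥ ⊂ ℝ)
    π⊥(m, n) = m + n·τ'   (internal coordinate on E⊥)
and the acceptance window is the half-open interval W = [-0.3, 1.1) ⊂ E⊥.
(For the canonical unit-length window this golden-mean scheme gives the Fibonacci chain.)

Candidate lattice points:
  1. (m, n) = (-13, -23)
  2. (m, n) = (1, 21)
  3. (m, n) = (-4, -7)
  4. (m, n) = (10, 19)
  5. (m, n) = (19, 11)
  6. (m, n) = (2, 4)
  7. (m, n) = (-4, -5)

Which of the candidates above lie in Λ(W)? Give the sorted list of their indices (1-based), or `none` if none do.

3

τ' = (1−√5)/2 ≈ -0.6180.
candidate 1: (m,n)=(-13,-23) → π∥ = -13-23·τ ≈ -50.2148, π⊥ = -13-23·τ' ≈ 1.2148 ∉ [-0.3, 1.1) ⇒ out
candidate 2: (m,n)=(1,21) → π∥ = 1+21·τ ≈ 34.9787, π⊥ = 1+21·τ' ≈ -11.9787 ∉ [-0.3, 1.1) ⇒ out
candidate 3: (m,n)=(-4,-7) → π∥ = -4-7·τ ≈ -15.3262, π⊥ = -4-7·τ' ≈ 0.3262 ∈ [-0.3, 1.1) ⇒ IN Λ
candidate 4: (m,n)=(10,19) → π∥ = 10+19·τ ≈ 40.7426, π⊥ = 10+19·τ' ≈ -1.7426 ∉ [-0.3, 1.1) ⇒ out
candidate 5: (m,n)=(19,11) → π∥ = 19+11·τ ≈ 36.7984, π⊥ = 19+11·τ' ≈ 12.2016 ∉ [-0.3, 1.1) ⇒ out
candidate 6: (m,n)=(2,4) → π∥ = 2+4·τ ≈ 8.4721, π⊥ = 2+4·τ' ≈ -0.4721 ∉ [-0.3, 1.1) ⇒ out
candidate 7: (m,n)=(-4,-5) → π∥ = -4-5·τ ≈ -12.0902, π⊥ = -4-5·τ' ≈ -0.9098 ∉ [-0.3, 1.1) ⇒ out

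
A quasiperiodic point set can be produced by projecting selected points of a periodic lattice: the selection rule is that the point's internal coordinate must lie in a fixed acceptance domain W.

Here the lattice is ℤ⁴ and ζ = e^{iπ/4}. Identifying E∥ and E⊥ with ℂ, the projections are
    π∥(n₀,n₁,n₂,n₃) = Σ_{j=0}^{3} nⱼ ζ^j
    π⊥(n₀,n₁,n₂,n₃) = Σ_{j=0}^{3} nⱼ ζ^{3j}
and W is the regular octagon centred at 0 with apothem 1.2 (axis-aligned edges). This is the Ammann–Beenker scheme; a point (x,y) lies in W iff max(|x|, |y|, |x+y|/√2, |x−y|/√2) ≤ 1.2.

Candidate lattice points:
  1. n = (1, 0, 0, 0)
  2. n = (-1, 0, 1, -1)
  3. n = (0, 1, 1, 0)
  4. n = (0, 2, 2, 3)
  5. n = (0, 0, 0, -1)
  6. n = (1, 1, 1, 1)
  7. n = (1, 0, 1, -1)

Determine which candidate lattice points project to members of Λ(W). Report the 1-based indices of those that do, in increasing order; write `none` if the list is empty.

1, 3, 5, 6

π⊥(n) = n₀ + n₁ζ³ + n₂ζ⁶ + n₃ζ⁹ where ζ = e^{iπ/4}.
candidate 1: n = (1, 0, 0, 0) → π⊥ ≈ (+1.000000, +0.000000); max(|x|,|y|,|x±y|/√2) = 1.000000 ≤ 1.2 ⇒ ∈ W
candidate 2: n = (-1, 0, 1, -1) → π⊥ ≈ (-1.707107, -1.707107); max(|x|,|y|,|x±y|/√2) = 2.414214 > 1.2 ⇒ ∉ W
candidate 3: n = (0, 1, 1, 0) → π⊥ ≈ (-0.707107, -0.292893); max(|x|,|y|,|x±y|/√2) = 0.707107 ≤ 1.2 ⇒ ∈ W
candidate 4: n = (0, 2, 2, 3) → π⊥ ≈ (+0.707107, +1.535534); max(|x|,|y|,|x±y|/√2) = 1.585786 > 1.2 ⇒ ∉ W
candidate 5: n = (0, 0, 0, -1) → π⊥ ≈ (-0.707107, -0.707107); max(|x|,|y|,|x±y|/√2) = 1.000000 ≤ 1.2 ⇒ ∈ W
candidate 6: n = (1, 1, 1, 1) → π⊥ ≈ (+1.000000, +0.414214); max(|x|,|y|,|x±y|/√2) = 1.000000 ≤ 1.2 ⇒ ∈ W
candidate 7: n = (1, 0, 1, -1) → π⊥ ≈ (+0.292893, -1.707107); max(|x|,|y|,|x±y|/√2) = 1.707107 > 1.2 ⇒ ∉ W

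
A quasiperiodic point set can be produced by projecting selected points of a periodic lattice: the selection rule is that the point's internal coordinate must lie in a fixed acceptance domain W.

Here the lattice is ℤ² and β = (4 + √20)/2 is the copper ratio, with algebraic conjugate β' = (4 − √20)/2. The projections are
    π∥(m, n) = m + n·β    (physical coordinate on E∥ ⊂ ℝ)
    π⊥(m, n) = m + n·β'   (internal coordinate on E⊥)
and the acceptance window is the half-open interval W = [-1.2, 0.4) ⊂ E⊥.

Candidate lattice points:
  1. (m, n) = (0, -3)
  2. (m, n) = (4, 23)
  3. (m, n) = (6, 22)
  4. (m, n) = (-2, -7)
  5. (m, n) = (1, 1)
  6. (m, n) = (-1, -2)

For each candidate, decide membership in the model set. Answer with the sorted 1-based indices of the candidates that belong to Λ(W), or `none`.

β' = (4−√20)/2 ≈ -0.236068.
[1] lift (0,-3): star map gives 0.708204; window check -1.2 ≤ 0.708204 < 0.4 is false → out
[2] lift (4,23): star map gives -1.429563; window check -1.2 ≤ -1.429563 < 0.4 is false → out
[3] lift (6,22): star map gives 0.806504; window check -1.2 ≤ 0.806504 < 0.4 is false → out
[4] lift (-2,-7): star map gives -0.347524; window check -1.2 ≤ -0.347524 < 0.4 is true → IN Λ
[5] lift (1,1): star map gives 0.763932; window check -1.2 ≤ 0.763932 < 0.4 is false → out
[6] lift (-1,-2): star map gives -0.527864; window check -1.2 ≤ -0.527864 < 0.4 is true → IN Λ

4, 6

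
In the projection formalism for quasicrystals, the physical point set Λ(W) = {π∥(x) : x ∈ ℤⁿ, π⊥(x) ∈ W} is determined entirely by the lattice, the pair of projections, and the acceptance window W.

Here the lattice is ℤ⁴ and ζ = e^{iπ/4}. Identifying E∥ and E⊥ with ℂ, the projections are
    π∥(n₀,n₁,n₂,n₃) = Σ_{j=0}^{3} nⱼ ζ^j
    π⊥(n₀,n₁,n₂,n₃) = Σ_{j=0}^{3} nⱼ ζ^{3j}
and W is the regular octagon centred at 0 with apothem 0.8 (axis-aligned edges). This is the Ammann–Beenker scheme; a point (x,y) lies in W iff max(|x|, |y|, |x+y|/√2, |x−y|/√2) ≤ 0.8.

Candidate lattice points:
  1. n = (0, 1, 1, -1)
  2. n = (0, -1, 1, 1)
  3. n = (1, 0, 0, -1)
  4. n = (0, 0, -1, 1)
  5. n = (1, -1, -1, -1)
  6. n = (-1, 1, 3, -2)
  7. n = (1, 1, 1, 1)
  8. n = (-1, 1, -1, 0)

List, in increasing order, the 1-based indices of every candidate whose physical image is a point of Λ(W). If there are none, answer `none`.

With ζ = e^{iπ/4} the internal vectors are ζ^0,ζ^3,ζ^6,ζ^9.
candidate 1: n = (0, 1, 1, -1) → π⊥ ≈ (-1.414214, -1.000000); max(|x|,|y|,|x±y|/√2) = 1.707107 > 0.8 ⇒ ∉ W
candidate 2: n = (0, -1, 1, 1) → π⊥ ≈ (+1.414214, -1.000000); max(|x|,|y|,|x±y|/√2) = 1.707107 > 0.8 ⇒ ∉ W
candidate 3: n = (1, 0, 0, -1) → π⊥ ≈ (+0.292893, -0.707107); max(|x|,|y|,|x±y|/√2) = 0.707107 ≤ 0.8 ⇒ ∈ W
candidate 4: n = (0, 0, -1, 1) → π⊥ ≈ (+0.707107, +1.707107); max(|x|,|y|,|x±y|/√2) = 1.707107 > 0.8 ⇒ ∉ W
candidate 5: n = (1, -1, -1, -1) → π⊥ ≈ (+1.000000, -0.414214); max(|x|,|y|,|x±y|/√2) = 1.000000 > 0.8 ⇒ ∉ W
candidate 6: n = (-1, 1, 3, -2) → π⊥ ≈ (-3.121320, -3.707107); max(|x|,|y|,|x±y|/√2) = 4.828427 > 0.8 ⇒ ∉ W
candidate 7: n = (1, 1, 1, 1) → π⊥ ≈ (+1.000000, +0.414214); max(|x|,|y|,|x±y|/√2) = 1.000000 > 0.8 ⇒ ∉ W
candidate 8: n = (-1, 1, -1, 0) → π⊥ ≈ (-1.707107, +1.707107); max(|x|,|y|,|x±y|/√2) = 2.414214 > 0.8 ⇒ ∉ W

3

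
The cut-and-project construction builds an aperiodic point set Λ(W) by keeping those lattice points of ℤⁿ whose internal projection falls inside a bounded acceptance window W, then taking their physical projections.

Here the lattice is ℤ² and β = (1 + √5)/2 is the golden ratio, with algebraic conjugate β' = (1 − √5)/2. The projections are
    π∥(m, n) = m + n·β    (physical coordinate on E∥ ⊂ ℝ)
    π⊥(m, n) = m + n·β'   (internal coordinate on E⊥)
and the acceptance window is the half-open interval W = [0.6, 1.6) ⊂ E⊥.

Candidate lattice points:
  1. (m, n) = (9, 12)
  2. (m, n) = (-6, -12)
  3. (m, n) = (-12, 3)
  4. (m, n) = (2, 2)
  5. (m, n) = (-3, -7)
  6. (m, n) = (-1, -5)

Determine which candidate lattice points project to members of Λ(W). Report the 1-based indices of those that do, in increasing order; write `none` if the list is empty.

β' = (1−√5)/2 ≈ -0.6180.
candidate 1: (m,n)=(9,12) → π∥ = 9+12·β ≈ 28.4164, π⊥ = 9+12·β' ≈ 1.5836 ∈ [0.6, 1.6) ⇒ IN Λ
candidate 2: (m,n)=(-6,-12) → π∥ = -6-12·β ≈ -25.4164, π⊥ = -6-12·β' ≈ 1.4164 ∈ [0.6, 1.6) ⇒ IN Λ
candidate 3: (m,n)=(-12,3) → π∥ = -12+3·β ≈ -7.1459, π⊥ = -12+3·β' ≈ -13.8541 ∉ [0.6, 1.6) ⇒ out
candidate 4: (m,n)=(2,2) → π∥ = 2+2·β ≈ 5.2361, π⊥ = 2+2·β' ≈ 0.7639 ∈ [0.6, 1.6) ⇒ IN Λ
candidate 5: (m,n)=(-3,-7) → π∥ = -3-7·β ≈ -14.3262, π⊥ = -3-7·β' ≈ 1.3262 ∈ [0.6, 1.6) ⇒ IN Λ
candidate 6: (m,n)=(-1,-5) → π∥ = -1-5·β ≈ -9.0902, π⊥ = -1-5·β' ≈ 2.0902 ∉ [0.6, 1.6) ⇒ out

1, 2, 4, 5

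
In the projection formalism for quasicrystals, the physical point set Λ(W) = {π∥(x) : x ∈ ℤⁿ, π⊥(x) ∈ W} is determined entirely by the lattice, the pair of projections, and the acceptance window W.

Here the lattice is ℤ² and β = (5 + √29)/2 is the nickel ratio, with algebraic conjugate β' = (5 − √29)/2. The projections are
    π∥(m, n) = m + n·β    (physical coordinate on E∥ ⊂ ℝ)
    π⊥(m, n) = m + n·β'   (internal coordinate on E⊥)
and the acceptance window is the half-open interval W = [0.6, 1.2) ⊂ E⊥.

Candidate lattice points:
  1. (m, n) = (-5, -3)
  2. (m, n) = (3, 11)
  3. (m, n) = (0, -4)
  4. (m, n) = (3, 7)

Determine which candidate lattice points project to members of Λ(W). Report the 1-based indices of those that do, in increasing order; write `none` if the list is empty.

Compute β' = (5−√29)/2 = -0.1926, so π⊥(m,n) = m -0.1926·n.
#1 (-5,-3): internal coord -5 + (-3)·β' = -4.4223; -4.4223 ∉ [0.6, 1.2) → out
#2 (3,11): internal coord 3 + (11)·β' = +0.8816; +0.8816 ∈ [0.6, 1.2) → IN Λ
#3 (0,-4): internal coord 0 + (-4)·β' = +0.7703; +0.7703 ∈ [0.6, 1.2) → IN Λ
#4 (3,7): internal coord 3 + (7)·β' = +1.6519; +1.6519 ∉ [0.6, 1.2) → out

2, 3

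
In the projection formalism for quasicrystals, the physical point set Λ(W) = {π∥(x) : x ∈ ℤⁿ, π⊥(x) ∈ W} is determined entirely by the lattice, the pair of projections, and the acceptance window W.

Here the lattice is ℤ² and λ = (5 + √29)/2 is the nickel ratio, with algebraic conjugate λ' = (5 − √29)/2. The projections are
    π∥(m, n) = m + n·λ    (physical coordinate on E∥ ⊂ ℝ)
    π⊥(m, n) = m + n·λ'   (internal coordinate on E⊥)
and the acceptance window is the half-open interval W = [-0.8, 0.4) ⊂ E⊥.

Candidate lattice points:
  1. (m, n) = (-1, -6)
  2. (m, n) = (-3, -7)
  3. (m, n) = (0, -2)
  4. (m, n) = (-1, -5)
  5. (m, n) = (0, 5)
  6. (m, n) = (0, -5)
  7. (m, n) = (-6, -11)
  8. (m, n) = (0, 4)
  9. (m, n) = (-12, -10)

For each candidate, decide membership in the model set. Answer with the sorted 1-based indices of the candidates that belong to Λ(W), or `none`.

1, 3, 4, 8

Compute λ' = (5−√29)/2 = -0.19258, so π⊥(m,n) = m -0.19258·n.
candidate 1: (m,n)=(-1,-6) → π∥ = -1-6·λ ≈ -32.15549, π⊥ = -1-6·λ' ≈ 0.15549 ∈ [-0.8, 0.4) ⇒ IN Λ
candidate 2: (m,n)=(-3,-7) → π∥ = -3-7·λ ≈ -39.34808, π⊥ = -3-7·λ' ≈ -1.65192 ∉ [-0.8, 0.4) ⇒ out
candidate 3: (m,n)=(0,-2) → π∥ = 0-2·λ ≈ -10.38516, π⊥ = 0-2·λ' ≈ 0.38516 ∈ [-0.8, 0.4) ⇒ IN Λ
candidate 4: (m,n)=(-1,-5) → π∥ = -1-5·λ ≈ -26.96291, π⊥ = -1-5·λ' ≈ -0.03709 ∈ [-0.8, 0.4) ⇒ IN Λ
candidate 5: (m,n)=(0,5) → π∥ = 0+5·λ ≈ 25.96291, π⊥ = 0+5·λ' ≈ -0.96291 ∉ [-0.8, 0.4) ⇒ out
candidate 6: (m,n)=(0,-5) → π∥ = 0-5·λ ≈ -25.96291, π⊥ = 0-5·λ' ≈ 0.96291 ∉ [-0.8, 0.4) ⇒ out
candidate 7: (m,n)=(-6,-11) → π∥ = -6-11·λ ≈ -63.11841, π⊥ = -6-11·λ' ≈ -3.88159 ∉ [-0.8, 0.4) ⇒ out
candidate 8: (m,n)=(0,4) → π∥ = 0+4·λ ≈ 20.77033, π⊥ = 0+4·λ' ≈ -0.77033 ∈ [-0.8, 0.4) ⇒ IN Λ
candidate 9: (m,n)=(-12,-10) → π∥ = -12-10·λ ≈ -63.92582, π⊥ = -12-10·λ' ≈ -10.07418 ∉ [-0.8, 0.4) ⇒ out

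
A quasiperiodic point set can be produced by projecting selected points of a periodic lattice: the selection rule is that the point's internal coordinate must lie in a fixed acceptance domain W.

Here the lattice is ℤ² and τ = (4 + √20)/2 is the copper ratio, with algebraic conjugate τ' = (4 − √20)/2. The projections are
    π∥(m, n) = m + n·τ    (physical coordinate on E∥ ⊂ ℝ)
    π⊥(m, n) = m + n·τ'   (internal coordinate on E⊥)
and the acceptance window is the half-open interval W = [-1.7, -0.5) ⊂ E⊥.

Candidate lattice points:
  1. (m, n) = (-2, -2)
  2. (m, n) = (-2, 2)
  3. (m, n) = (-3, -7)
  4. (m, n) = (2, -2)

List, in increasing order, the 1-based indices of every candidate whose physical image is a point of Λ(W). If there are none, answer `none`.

τ' = (4−√20)/2 ≈ -0.23607.
#1 (-2,-2): internal coord -2 + (-2)·τ' = -1.52786; -1.52786 ∈ [-1.7, -0.5) → IN Λ
#2 (-2,2): internal coord -2 + (2)·τ' = -2.47214; -2.47214 ∉ [-1.7, -0.5) → out
#3 (-3,-7): internal coord -3 + (-7)·τ' = -1.34752; -1.34752 ∈ [-1.7, -0.5) → IN Λ
#4 (2,-2): internal coord 2 + (-2)·τ' = +2.47214; +2.47214 ∉ [-1.7, -0.5) → out

1, 3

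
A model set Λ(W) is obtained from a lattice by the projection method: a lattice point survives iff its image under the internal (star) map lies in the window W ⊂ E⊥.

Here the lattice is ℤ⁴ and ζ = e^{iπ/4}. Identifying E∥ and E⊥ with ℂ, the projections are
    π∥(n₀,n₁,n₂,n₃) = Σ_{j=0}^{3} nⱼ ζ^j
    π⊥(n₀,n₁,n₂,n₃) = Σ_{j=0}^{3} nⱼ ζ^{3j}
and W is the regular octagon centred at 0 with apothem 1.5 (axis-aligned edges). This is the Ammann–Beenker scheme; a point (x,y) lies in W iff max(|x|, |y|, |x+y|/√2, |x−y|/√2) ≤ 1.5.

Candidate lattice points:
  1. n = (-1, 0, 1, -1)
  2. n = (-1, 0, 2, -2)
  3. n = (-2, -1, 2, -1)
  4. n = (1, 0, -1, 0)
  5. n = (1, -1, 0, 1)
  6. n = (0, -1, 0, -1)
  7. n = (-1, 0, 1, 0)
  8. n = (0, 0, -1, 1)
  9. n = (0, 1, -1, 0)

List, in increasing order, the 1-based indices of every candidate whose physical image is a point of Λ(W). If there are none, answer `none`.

4, 6, 7

With ζ = e^{iπ/4} the internal vectors are ζ^0,ζ^3,ζ^6,ζ^9.
candidate 1: n = (-1, 0, 1, -1) → π⊥ ≈ (-1.7071, -1.7071); max(|x|,|y|,|x±y|/√2) = 2.4142 > 1.5 ⇒ ∉ W
candidate 2: n = (-1, 0, 2, -2) → π⊥ ≈ (-2.4142, -3.4142); max(|x|,|y|,|x±y|/√2) = 4.1213 > 1.5 ⇒ ∉ W
candidate 3: n = (-2, -1, 2, -1) → π⊥ ≈ (-2.0000, -3.4142); max(|x|,|y|,|x±y|/√2) = 3.8284 > 1.5 ⇒ ∉ W
candidate 4: n = (1, 0, -1, 0) → π⊥ ≈ (+1.0000, +1.0000); max(|x|,|y|,|x±y|/√2) = 1.4142 ≤ 1.5 ⇒ ∈ W
candidate 5: n = (1, -1, 0, 1) → π⊥ ≈ (+2.4142, +0.0000); max(|x|,|y|,|x±y|/√2) = 2.4142 > 1.5 ⇒ ∉ W
candidate 6: n = (0, -1, 0, -1) → π⊥ ≈ (+0.0000, -1.4142); max(|x|,|y|,|x±y|/√2) = 1.4142 ≤ 1.5 ⇒ ∈ W
candidate 7: n = (-1, 0, 1, 0) → π⊥ ≈ (-1.0000, -1.0000); max(|x|,|y|,|x±y|/√2) = 1.4142 ≤ 1.5 ⇒ ∈ W
candidate 8: n = (0, 0, -1, 1) → π⊥ ≈ (+0.7071, +1.7071); max(|x|,|y|,|x±y|/√2) = 1.7071 > 1.5 ⇒ ∉ W
candidate 9: n = (0, 1, -1, 0) → π⊥ ≈ (-0.7071, +1.7071); max(|x|,|y|,|x±y|/√2) = 1.7071 > 1.5 ⇒ ∉ W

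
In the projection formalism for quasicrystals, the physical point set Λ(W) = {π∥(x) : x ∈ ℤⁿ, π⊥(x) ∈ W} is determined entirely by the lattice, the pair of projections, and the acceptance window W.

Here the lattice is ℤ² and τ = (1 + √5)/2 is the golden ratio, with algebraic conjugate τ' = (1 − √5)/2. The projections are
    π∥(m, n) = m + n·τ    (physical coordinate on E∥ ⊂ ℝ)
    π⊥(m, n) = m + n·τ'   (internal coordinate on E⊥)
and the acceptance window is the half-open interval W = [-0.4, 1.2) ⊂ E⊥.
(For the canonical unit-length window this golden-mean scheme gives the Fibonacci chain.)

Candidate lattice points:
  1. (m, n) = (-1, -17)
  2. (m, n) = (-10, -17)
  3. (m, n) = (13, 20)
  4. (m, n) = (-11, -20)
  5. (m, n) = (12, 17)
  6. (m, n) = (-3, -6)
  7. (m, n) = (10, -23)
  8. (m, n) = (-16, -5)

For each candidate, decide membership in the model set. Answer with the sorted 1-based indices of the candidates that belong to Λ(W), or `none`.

2, 3, 6

τ' = (1−√5)/2 ≈ -0.618034.
candidate 1: (m,n)=(-1,-17) → π∥ = -1-17·τ ≈ -28.506578, π⊥ = -1-17·τ' ≈ 9.506578 ∉ [-0.4, 1.2) ⇒ out
candidate 2: (m,n)=(-10,-17) → π∥ = -10-17·τ ≈ -37.506578, π⊥ = -10-17·τ' ≈ 0.506578 ∈ [-0.4, 1.2) ⇒ IN Λ
candidate 3: (m,n)=(13,20) → π∥ = 13+20·τ ≈ 45.360680, π⊥ = 13+20·τ' ≈ 0.639320 ∈ [-0.4, 1.2) ⇒ IN Λ
candidate 4: (m,n)=(-11,-20) → π∥ = -11-20·τ ≈ -43.360680, π⊥ = -11-20·τ' ≈ 1.360680 ∉ [-0.4, 1.2) ⇒ out
candidate 5: (m,n)=(12,17) → π∥ = 12+17·τ ≈ 39.506578, π⊥ = 12+17·τ' ≈ 1.493422 ∉ [-0.4, 1.2) ⇒ out
candidate 6: (m,n)=(-3,-6) → π∥ = -3-6·τ ≈ -12.708204, π⊥ = -3-6·τ' ≈ 0.708204 ∈ [-0.4, 1.2) ⇒ IN Λ
candidate 7: (m,n)=(10,-23) → π∥ = 10-23·τ ≈ -27.214782, π⊥ = 10-23·τ' ≈ 24.214782 ∉ [-0.4, 1.2) ⇒ out
candidate 8: (m,n)=(-16,-5) → π∥ = -16-5·τ ≈ -24.090170, π⊥ = -16-5·τ' ≈ -12.909830 ∉ [-0.4, 1.2) ⇒ out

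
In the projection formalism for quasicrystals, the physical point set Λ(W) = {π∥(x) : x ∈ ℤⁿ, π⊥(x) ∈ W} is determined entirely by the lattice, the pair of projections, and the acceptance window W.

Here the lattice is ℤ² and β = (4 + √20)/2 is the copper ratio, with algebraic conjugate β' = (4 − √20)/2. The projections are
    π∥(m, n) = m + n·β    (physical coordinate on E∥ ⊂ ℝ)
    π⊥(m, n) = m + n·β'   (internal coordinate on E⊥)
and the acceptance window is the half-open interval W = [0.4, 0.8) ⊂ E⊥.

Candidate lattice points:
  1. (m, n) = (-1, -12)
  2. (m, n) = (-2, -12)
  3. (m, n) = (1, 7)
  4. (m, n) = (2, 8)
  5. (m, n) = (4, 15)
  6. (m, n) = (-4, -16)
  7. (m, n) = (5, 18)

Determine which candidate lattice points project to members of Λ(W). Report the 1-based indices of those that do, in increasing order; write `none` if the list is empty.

5, 7

β' = (4−√20)/2 ≈ -0.236068.
candidate 1: (m,n)=(-1,-12) → π∥ = -1-12·β ≈ -51.832816, π⊥ = -1-12·β' ≈ 1.832816 ∉ [0.4, 0.8) ⇒ out
candidate 2: (m,n)=(-2,-12) → π∥ = -2-12·β ≈ -52.832816, π⊥ = -2-12·β' ≈ 0.832816 ∉ [0.4, 0.8) ⇒ out
candidate 3: (m,n)=(1,7) → π∥ = 1+7·β ≈ 30.652476, π⊥ = 1+7·β' ≈ -0.652476 ∉ [0.4, 0.8) ⇒ out
candidate 4: (m,n)=(2,8) → π∥ = 2+8·β ≈ 35.888544, π⊥ = 2+8·β' ≈ 0.111456 ∉ [0.4, 0.8) ⇒ out
candidate 5: (m,n)=(4,15) → π∥ = 4+15·β ≈ 67.541020, π⊥ = 4+15·β' ≈ 0.458980 ∈ [0.4, 0.8) ⇒ IN Λ
candidate 6: (m,n)=(-4,-16) → π∥ = -4-16·β ≈ -71.777088, π⊥ = -4-16·β' ≈ -0.222912 ∉ [0.4, 0.8) ⇒ out
candidate 7: (m,n)=(5,18) → π∥ = 5+18·β ≈ 81.249224, π⊥ = 5+18·β' ≈ 0.750776 ∈ [0.4, 0.8) ⇒ IN Λ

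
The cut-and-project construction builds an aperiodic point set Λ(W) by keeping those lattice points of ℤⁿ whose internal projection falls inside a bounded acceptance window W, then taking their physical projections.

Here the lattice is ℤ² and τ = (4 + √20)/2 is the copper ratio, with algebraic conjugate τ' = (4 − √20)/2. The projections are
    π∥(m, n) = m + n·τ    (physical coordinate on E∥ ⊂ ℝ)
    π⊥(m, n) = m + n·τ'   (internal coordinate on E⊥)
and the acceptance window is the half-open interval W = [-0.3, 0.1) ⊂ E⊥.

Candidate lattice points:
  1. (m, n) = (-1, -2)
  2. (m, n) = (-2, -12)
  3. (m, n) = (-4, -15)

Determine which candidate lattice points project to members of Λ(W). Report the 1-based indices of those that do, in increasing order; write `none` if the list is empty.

Numerically τ ≈ 4.23607 and τ' = −1/τ ≈ -0.23607.
#1 (-1,-2): internal coord -1 + (-2)·τ' = -0.52786; -0.52786 ∉ [-0.3, 0.1) → out
#2 (-2,-12): internal coord -2 + (-12)·τ' = +0.83282; +0.83282 ∉ [-0.3, 0.1) → out
#3 (-4,-15): internal coord -4 + (-15)·τ' = -0.45898; -0.45898 ∉ [-0.3, 0.1) → out

none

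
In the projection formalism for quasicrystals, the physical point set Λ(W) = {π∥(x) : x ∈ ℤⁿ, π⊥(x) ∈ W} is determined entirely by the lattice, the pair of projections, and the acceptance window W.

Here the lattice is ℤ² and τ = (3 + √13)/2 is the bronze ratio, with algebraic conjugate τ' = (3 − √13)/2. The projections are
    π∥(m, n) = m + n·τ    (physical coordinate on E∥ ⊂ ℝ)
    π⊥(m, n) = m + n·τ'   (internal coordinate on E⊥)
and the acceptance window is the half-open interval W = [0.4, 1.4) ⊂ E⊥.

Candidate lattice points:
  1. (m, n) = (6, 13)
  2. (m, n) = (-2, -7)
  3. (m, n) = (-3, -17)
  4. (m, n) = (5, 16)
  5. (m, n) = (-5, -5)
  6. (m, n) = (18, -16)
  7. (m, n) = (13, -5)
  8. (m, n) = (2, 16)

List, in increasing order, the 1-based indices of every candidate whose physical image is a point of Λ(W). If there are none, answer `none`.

Compute τ' = (3−√13)/2 = -0.302776, so π⊥(m,n) = m -0.302776·n.
#1 (6,13): internal coord 6 + (13)·τ' = +2.063917; +2.063917 ∉ [0.4, 1.4) → out
#2 (-2,-7): internal coord -2 + (-7)·τ' = +0.119429; +0.119429 ∉ [0.4, 1.4) → out
#3 (-3,-17): internal coord -3 + (-17)·τ' = +2.147186; +2.147186 ∉ [0.4, 1.4) → out
#4 (5,16): internal coord 5 + (16)·τ' = +0.155590; +0.155590 ∉ [0.4, 1.4) → out
#5 (-5,-5): internal coord -5 + (-5)·τ' = -3.486122; -3.486122 ∉ [0.4, 1.4) → out
#6 (18,-16): internal coord 18 + (-16)·τ' = +22.844410; +22.844410 ∉ [0.4, 1.4) → out
#7 (13,-5): internal coord 13 + (-5)·τ' = +14.513878; +14.513878 ∉ [0.4, 1.4) → out
#8 (2,16): internal coord 2 + (16)·τ' = -2.844410; -2.844410 ∉ [0.4, 1.4) → out

none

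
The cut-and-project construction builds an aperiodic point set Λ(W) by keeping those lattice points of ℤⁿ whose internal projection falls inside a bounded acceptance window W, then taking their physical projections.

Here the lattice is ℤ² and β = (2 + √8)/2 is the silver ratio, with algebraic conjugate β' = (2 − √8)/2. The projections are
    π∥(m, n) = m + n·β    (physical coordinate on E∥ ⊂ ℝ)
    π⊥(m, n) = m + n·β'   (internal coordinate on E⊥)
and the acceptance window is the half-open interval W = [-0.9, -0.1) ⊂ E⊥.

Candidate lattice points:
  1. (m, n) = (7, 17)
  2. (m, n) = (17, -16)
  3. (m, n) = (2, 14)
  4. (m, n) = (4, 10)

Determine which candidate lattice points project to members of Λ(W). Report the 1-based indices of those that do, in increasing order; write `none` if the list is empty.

Compute β' = (2−√8)/2 = -0.414214, so π⊥(m,n) = m -0.414214·n.
candidate 1: (m,n)=(7,17) → π∥ = 7+17·β ≈ 48.041631, π⊥ = 7+17·β' ≈ -0.041631 ∉ [-0.9, -0.1) ⇒ out
candidate 2: (m,n)=(17,-16) → π∥ = 17-16·β ≈ -21.627417, π⊥ = 17-16·β' ≈ 23.627417 ∉ [-0.9, -0.1) ⇒ out
candidate 3: (m,n)=(2,14) → π∥ = 2+14·β ≈ 35.798990, π⊥ = 2+14·β' ≈ -3.798990 ∉ [-0.9, -0.1) ⇒ out
candidate 4: (m,n)=(4,10) → π∥ = 4+10·β ≈ 28.142136, π⊥ = 4+10·β' ≈ -0.142136 ∈ [-0.9, -0.1) ⇒ IN Λ

4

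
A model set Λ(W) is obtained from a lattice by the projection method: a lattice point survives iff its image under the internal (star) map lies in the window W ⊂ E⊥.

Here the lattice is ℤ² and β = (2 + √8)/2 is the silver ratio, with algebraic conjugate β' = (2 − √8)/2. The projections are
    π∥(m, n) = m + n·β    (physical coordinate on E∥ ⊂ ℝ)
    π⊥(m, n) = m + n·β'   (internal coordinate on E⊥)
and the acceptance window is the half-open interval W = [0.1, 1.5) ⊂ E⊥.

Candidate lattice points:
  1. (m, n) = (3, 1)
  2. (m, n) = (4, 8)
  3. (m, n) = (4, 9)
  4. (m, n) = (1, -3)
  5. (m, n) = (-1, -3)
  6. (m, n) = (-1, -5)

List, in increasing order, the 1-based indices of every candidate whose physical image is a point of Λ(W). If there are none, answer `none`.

β' = (2−√8)/2 ≈ -0.41421.
candidate 1: (m,n)=(3,1) → π∥ = 3+1·β ≈ 5.41421, π⊥ = 3+1·β' ≈ 2.58579 ∉ [0.1, 1.5) ⇒ out
candidate 2: (m,n)=(4,8) → π∥ = 4+8·β ≈ 23.31371, π⊥ = 4+8·β' ≈ 0.68629 ∈ [0.1, 1.5) ⇒ IN Λ
candidate 3: (m,n)=(4,9) → π∥ = 4+9·β ≈ 25.72792, π⊥ = 4+9·β' ≈ 0.27208 ∈ [0.1, 1.5) ⇒ IN Λ
candidate 4: (m,n)=(1,-3) → π∥ = 1-3·β ≈ -6.24264, π⊥ = 1-3·β' ≈ 2.24264 ∉ [0.1, 1.5) ⇒ out
candidate 5: (m,n)=(-1,-3) → π∥ = -1-3·β ≈ -8.24264, π⊥ = -1-3·β' ≈ 0.24264 ∈ [0.1, 1.5) ⇒ IN Λ
candidate 6: (m,n)=(-1,-5) → π∥ = -1-5·β ≈ -13.07107, π⊥ = -1-5·β' ≈ 1.07107 ∈ [0.1, 1.5) ⇒ IN Λ

2, 3, 5, 6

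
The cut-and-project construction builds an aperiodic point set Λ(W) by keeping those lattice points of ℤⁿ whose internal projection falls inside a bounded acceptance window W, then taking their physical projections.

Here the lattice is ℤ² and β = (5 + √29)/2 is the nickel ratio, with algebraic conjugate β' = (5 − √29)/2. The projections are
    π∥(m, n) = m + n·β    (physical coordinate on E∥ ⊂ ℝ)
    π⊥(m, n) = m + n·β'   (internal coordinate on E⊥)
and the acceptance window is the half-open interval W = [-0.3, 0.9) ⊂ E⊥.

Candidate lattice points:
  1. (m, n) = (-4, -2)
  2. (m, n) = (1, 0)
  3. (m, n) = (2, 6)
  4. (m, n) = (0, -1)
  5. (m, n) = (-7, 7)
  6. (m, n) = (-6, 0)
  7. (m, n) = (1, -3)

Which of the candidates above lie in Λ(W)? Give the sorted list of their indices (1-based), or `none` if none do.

3, 4

Numerically β ≈ 5.19258 and β' = −1/β ≈ -0.19258.
[1] lift (-4,-2): star map gives -3.61484; window check -0.3 ≤ -3.61484 < 0.9 is false → out
[2] lift (1,0): star map gives 1.00000; window check -0.3 ≤ 1.00000 < 0.9 is false → out
[3] lift (2,6): star map gives 0.84451; window check -0.3 ≤ 0.84451 < 0.9 is true → IN Λ
[4] lift (0,-1): star map gives 0.19258; window check -0.3 ≤ 0.19258 < 0.9 is true → IN Λ
[5] lift (-7,7): star map gives -8.34808; window check -0.3 ≤ -8.34808 < 0.9 is false → out
[6] lift (-6,0): star map gives -6.00000; window check -0.3 ≤ -6.00000 < 0.9 is false → out
[7] lift (1,-3): star map gives 1.57775; window check -0.3 ≤ 1.57775 < 0.9 is false → out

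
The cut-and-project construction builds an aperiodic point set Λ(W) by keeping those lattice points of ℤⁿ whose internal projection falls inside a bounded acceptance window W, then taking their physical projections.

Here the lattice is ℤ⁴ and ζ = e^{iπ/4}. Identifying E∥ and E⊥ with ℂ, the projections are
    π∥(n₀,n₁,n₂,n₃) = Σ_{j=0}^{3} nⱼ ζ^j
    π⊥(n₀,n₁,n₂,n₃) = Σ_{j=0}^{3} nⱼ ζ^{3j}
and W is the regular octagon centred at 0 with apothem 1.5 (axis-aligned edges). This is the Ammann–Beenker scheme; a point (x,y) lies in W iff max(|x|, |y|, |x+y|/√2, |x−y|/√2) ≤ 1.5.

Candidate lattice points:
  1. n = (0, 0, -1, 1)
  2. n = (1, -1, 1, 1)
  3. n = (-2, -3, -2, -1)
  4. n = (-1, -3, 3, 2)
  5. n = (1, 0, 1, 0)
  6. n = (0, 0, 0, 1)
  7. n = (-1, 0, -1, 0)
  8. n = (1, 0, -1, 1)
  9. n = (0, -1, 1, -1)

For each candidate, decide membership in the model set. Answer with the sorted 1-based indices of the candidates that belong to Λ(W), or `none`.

3, 5, 6, 7

Internal map: ζ^{3j} for j=0..3 gives (1,0), (−√2/2,√2/2), (0,−1), (√2/2,√2/2).
candidate 1: n = (0, 0, -1, 1) → π⊥ ≈ (+0.707107, +1.707107); max(|x|,|y|,|x±y|/√2) = 1.707107 > 1.5 ⇒ ∉ W
candidate 2: n = (1, -1, 1, 1) → π⊥ ≈ (+2.414214, -1.000000); max(|x|,|y|,|x±y|/√2) = 2.414214 > 1.5 ⇒ ∉ W
candidate 3: n = (-2, -3, -2, -1) → π⊥ ≈ (-0.585786, -0.828427); max(|x|,|y|,|x±y|/√2) = 1.000000 ≤ 1.5 ⇒ ∈ W
candidate 4: n = (-1, -3, 3, 2) → π⊥ ≈ (+2.535534, -3.707107); max(|x|,|y|,|x±y|/√2) = 4.414214 > 1.5 ⇒ ∉ W
candidate 5: n = (1, 0, 1, 0) → π⊥ ≈ (+1.000000, -1.000000); max(|x|,|y|,|x±y|/√2) = 1.414214 ≤ 1.5 ⇒ ∈ W
candidate 6: n = (0, 0, 0, 1) → π⊥ ≈ (+0.707107, +0.707107); max(|x|,|y|,|x±y|/√2) = 1.000000 ≤ 1.5 ⇒ ∈ W
candidate 7: n = (-1, 0, -1, 0) → π⊥ ≈ (-1.000000, +1.000000); max(|x|,|y|,|x±y|/√2) = 1.414214 ≤ 1.5 ⇒ ∈ W
candidate 8: n = (1, 0, -1, 1) → π⊥ ≈ (+1.707107, +1.707107); max(|x|,|y|,|x±y|/√2) = 2.414214 > 1.5 ⇒ ∉ W
candidate 9: n = (0, -1, 1, -1) → π⊥ ≈ (+0.000000, -2.414214); max(|x|,|y|,|x±y|/√2) = 2.414214 > 1.5 ⇒ ∉ W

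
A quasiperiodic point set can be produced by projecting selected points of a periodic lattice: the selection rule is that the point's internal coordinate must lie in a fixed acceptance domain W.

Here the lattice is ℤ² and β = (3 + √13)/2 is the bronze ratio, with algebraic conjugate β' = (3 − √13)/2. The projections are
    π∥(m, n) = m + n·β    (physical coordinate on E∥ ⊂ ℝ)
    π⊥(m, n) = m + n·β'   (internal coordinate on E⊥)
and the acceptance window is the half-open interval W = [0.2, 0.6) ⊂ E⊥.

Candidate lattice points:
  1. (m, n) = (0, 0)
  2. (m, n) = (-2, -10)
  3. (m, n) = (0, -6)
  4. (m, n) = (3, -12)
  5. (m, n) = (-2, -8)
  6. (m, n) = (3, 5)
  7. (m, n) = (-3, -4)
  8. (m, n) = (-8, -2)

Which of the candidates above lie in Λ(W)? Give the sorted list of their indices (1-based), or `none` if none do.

Compute β' = (3−√13)/2 = -0.302776, so π⊥(m,n) = m -0.302776·n.
#1 (0,0): internal coord 0 + (0)·β' = +0.000000; +0.000000 ∉ [0.2, 0.6) → out
#2 (-2,-10): internal coord -2 + (-10)·β' = +1.027756; +1.027756 ∉ [0.2, 0.6) → out
#3 (0,-6): internal coord 0 + (-6)·β' = +1.816654; +1.816654 ∉ [0.2, 0.6) → out
#4 (3,-12): internal coord 3 + (-12)·β' = +6.633308; +6.633308 ∉ [0.2, 0.6) → out
#5 (-2,-8): internal coord -2 + (-8)·β' = +0.422205; +0.422205 ∈ [0.2, 0.6) → IN Λ
#6 (3,5): internal coord 3 + (5)·β' = +1.486122; +1.486122 ∉ [0.2, 0.6) → out
#7 (-3,-4): internal coord -3 + (-4)·β' = -1.788897; -1.788897 ∉ [0.2, 0.6) → out
#8 (-8,-2): internal coord -8 + (-2)·β' = -7.394449; -7.394449 ∉ [0.2, 0.6) → out

5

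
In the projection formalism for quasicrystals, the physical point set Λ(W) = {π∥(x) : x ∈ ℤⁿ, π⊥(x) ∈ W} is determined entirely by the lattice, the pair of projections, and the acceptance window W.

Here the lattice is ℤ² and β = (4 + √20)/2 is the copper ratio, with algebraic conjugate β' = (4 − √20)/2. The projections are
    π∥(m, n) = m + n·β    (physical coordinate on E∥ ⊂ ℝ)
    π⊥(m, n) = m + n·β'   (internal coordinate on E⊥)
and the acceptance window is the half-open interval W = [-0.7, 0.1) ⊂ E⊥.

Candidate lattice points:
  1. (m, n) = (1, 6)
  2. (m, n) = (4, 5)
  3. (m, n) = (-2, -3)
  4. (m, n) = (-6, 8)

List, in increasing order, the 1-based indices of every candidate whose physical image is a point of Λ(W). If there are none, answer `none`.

β' = (4−√20)/2 ≈ -0.2361.
[1] lift (1,6): star map gives -0.4164; window check -0.7 ≤ -0.4164 < 0.1 is true → IN Λ
[2] lift (4,5): star map gives 2.8197; window check -0.7 ≤ 2.8197 < 0.1 is false → out
[3] lift (-2,-3): star map gives -1.2918; window check -0.7 ≤ -1.2918 < 0.1 is false → out
[4] lift (-6,8): star map gives -7.8885; window check -0.7 ≤ -7.8885 < 0.1 is false → out

1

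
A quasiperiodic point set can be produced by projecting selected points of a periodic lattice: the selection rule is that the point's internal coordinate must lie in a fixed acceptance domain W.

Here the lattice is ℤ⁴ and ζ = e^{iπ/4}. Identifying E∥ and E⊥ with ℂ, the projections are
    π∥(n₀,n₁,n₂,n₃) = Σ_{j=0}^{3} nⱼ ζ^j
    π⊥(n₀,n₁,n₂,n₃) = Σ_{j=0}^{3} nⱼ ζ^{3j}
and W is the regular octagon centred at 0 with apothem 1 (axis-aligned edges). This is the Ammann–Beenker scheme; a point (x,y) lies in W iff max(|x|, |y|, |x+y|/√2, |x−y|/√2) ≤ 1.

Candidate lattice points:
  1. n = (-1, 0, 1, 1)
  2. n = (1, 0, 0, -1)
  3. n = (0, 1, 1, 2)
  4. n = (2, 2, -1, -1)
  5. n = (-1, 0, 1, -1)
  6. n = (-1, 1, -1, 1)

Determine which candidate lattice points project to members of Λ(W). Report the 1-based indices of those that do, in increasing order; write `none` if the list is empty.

Internal map: ζ^{3j} for j=0..3 gives (1,0), (−√2/2,√2/2), (0,−1), (√2/2,√2/2).
#1 (-1, 0, 1, 1): internal (-0.292893, -0.292893); octagon support 0.414214 vs apothem 1 → ∈ W
#2 (1, 0, 0, -1): internal (0.292893, -0.707107); octagon support 0.707107 vs apothem 1 → ∈ W
#3 (0, 1, 1, 2): internal (0.707107, 1.121320); octagon support 1.292893 vs apothem 1 → ∉ W
#4 (2, 2, -1, -1): internal (-0.121320, 1.707107); octagon support 1.707107 vs apothem 1 → ∉ W
#5 (-1, 0, 1, -1): internal (-1.707107, -1.707107); octagon support 2.414214 vs apothem 1 → ∉ W
#6 (-1, 1, -1, 1): internal (-1.000000, 2.414214); octagon support 2.414214 vs apothem 1 → ∉ W

1, 2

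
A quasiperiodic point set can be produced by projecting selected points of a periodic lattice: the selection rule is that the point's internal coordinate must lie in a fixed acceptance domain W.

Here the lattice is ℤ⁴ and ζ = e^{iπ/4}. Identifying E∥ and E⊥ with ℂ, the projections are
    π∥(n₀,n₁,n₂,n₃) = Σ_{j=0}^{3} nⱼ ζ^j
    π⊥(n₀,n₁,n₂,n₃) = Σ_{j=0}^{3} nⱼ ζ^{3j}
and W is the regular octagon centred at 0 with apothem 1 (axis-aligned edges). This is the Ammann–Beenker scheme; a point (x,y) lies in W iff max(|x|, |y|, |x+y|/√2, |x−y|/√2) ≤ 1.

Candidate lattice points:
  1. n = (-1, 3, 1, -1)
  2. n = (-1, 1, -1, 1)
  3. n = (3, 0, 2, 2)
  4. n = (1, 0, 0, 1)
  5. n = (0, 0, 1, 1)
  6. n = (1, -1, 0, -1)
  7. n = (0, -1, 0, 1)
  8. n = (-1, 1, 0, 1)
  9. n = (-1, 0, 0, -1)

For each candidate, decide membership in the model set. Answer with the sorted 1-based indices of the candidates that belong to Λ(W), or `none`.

With ζ = e^{iπ/4} the internal vectors are ζ^0,ζ^3,ζ^6,ζ^9.
#1 (-1, 3, 1, -1): internal (-3.82843, 0.41421); octagon support 3.82843 vs apothem 1 → ∉ W
#2 (-1, 1, -1, 1): internal (-1.00000, 2.41421); octagon support 2.41421 vs apothem 1 → ∉ W
#3 (3, 0, 2, 2): internal (4.41421, -0.58579); octagon support 4.41421 vs apothem 1 → ∉ W
#4 (1, 0, 0, 1): internal (1.70711, 0.70711); octagon support 1.70711 vs apothem 1 → ∉ W
#5 (0, 0, 1, 1): internal (0.70711, -0.29289); octagon support 0.70711 vs apothem 1 → ∈ W
#6 (1, -1, 0, -1): internal (1.00000, -1.41421); octagon support 1.70711 vs apothem 1 → ∉ W
#7 (0, -1, 0, 1): internal (1.41421, 0.00000); octagon support 1.41421 vs apothem 1 → ∉ W
#8 (-1, 1, 0, 1): internal (-1.00000, 1.41421); octagon support 1.70711 vs apothem 1 → ∉ W
#9 (-1, 0, 0, -1): internal (-1.70711, -0.70711); octagon support 1.70711 vs apothem 1 → ∉ W

5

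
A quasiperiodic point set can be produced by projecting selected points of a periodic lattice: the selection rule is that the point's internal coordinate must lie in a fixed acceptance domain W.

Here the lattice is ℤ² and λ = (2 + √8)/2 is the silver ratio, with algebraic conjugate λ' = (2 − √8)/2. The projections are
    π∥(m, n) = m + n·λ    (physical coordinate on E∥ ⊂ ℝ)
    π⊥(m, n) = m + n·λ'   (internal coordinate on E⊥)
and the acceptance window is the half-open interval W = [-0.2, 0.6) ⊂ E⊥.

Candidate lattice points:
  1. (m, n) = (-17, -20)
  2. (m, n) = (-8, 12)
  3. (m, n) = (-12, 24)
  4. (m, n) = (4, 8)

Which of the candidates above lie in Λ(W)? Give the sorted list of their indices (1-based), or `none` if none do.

none

Compute λ' = (2−√8)/2 = -0.4142, so π⊥(m,n) = m -0.4142·n.
[1] lift (-17,-20): star map gives -8.7157; window check -0.2 ≤ -8.7157 < 0.6 is false → out
[2] lift (-8,12): star map gives -12.9706; window check -0.2 ≤ -12.9706 < 0.6 is false → out
[3] lift (-12,24): star map gives -21.9411; window check -0.2 ≤ -21.9411 < 0.6 is false → out
[4] lift (4,8): star map gives 0.6863; window check -0.2 ≤ 0.6863 < 0.6 is false → out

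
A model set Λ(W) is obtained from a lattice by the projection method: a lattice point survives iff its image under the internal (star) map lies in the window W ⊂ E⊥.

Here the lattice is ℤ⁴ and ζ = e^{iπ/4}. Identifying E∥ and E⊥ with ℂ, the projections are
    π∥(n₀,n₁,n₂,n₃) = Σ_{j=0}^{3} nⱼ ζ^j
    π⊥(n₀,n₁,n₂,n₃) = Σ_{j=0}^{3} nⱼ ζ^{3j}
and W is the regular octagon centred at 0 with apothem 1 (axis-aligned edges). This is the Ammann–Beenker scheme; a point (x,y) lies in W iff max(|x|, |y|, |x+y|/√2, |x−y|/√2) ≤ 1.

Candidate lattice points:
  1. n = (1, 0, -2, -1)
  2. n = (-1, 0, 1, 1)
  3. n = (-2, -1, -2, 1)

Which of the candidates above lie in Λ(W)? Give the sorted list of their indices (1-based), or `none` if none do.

2

Internal map: ζ^{3j} for j=0..3 gives (1,0), (−√2/2,√2/2), (0,−1), (√2/2,√2/2).
candidate 1: n = (1, 0, -2, -1) → π⊥ ≈ (+0.292893, +1.292893); max(|x|,|y|,|x±y|/√2) = 1.292893 > 1 ⇒ ∉ W
candidate 2: n = (-1, 0, 1, 1) → π⊥ ≈ (-0.292893, -0.292893); max(|x|,|y|,|x±y|/√2) = 0.414214 ≤ 1 ⇒ ∈ W
candidate 3: n = (-2, -1, -2, 1) → π⊥ ≈ (-0.585786, +2.000000); max(|x|,|y|,|x±y|/√2) = 2.000000 > 1 ⇒ ∉ W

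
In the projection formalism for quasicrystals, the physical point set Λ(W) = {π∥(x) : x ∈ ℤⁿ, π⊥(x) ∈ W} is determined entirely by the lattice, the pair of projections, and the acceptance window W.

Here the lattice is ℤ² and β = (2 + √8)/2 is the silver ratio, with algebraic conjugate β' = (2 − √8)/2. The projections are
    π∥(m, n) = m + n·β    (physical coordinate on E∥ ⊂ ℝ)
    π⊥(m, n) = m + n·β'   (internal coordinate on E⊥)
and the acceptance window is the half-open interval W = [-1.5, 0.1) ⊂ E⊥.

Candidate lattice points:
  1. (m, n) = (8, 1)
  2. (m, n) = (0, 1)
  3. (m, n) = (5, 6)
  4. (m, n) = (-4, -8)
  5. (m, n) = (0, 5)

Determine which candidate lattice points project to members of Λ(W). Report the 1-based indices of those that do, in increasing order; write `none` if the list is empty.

2, 4

Compute β' = (2−√8)/2 = -0.4142, so π⊥(m,n) = m -0.4142·n.
[1] lift (8,1): star map gives 7.5858; window check -1.5 ≤ 7.5858 < 0.1 is false → out
[2] lift (0,1): star map gives -0.4142; window check -1.5 ≤ -0.4142 < 0.1 is true → IN Λ
[3] lift (5,6): star map gives 2.5147; window check -1.5 ≤ 2.5147 < 0.1 is false → out
[4] lift (-4,-8): star map gives -0.6863; window check -1.5 ≤ -0.6863 < 0.1 is true → IN Λ
[5] lift (0,5): star map gives -2.0711; window check -1.5 ≤ -2.0711 < 0.1 is false → out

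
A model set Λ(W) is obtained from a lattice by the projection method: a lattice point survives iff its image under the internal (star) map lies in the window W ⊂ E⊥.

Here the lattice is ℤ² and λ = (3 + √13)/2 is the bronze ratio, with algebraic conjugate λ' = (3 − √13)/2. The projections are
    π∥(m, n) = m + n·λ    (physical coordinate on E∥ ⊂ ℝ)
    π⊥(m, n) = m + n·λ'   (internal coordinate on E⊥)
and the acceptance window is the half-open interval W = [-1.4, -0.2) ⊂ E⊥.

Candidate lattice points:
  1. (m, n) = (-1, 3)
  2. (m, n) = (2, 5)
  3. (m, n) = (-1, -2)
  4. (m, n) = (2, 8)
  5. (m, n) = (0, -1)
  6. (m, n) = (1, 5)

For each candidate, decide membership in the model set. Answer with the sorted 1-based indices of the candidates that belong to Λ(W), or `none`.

3, 4, 6

Compute λ' = (3−√13)/2 = -0.302776, so π⊥(m,n) = m -0.302776·n.
#1 (-1,3): internal coord -1 + (3)·λ' = -1.908327; -1.908327 ∉ [-1.4, -0.2) → out
#2 (2,5): internal coord 2 + (5)·λ' = +0.486122; +0.486122 ∉ [-1.4, -0.2) → out
#3 (-1,-2): internal coord -1 + (-2)·λ' = -0.394449; -0.394449 ∈ [-1.4, -0.2) → IN Λ
#4 (2,8): internal coord 2 + (8)·λ' = -0.422205; -0.422205 ∈ [-1.4, -0.2) → IN Λ
#5 (0,-1): internal coord 0 + (-1)·λ' = +0.302776; +0.302776 ∉ [-1.4, -0.2) → out
#6 (1,5): internal coord 1 + (5)·λ' = -0.513878; -0.513878 ∈ [-1.4, -0.2) → IN Λ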